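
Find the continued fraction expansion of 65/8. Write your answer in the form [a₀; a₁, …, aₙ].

65 ÷ 8 → quotient 8, remainder 1
8 ÷ 1 → quotient 8, remainder 0

[8; 8]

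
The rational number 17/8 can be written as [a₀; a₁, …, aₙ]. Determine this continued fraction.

[2; 8]

17 ÷ 8 → quotient 2, remainder 1
8 ÷ 1 → quotient 8, remainder 0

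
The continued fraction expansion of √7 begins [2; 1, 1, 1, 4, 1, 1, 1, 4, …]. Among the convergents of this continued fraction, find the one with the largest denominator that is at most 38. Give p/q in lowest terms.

82/31

a_0 = 2: 2/1  (≤ bound)
a_1 = 1: 3/1  (≤ bound)
a_2 = 1: 5/2  (≤ bound)
a_3 = 1: 8/3  (≤ bound)
a_4 = 4: 37/14  (≤ bound)
a_5 = 1: 45/17  (≤ bound)
a_6 = 1: 82/31  (≤ bound)
a_7 = 1: 127/48  (> 38, stop)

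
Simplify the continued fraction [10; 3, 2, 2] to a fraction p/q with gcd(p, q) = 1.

Starting at the tail and folding back:
Start with 2.
2 + 1/(2/1) = 2 + 1/2 = 5/2
3 + 1/(5/2) = 3 + 2/5 = 17/5
10 + 1/(17/5) = 10 + 5/17 = 175/17

175/17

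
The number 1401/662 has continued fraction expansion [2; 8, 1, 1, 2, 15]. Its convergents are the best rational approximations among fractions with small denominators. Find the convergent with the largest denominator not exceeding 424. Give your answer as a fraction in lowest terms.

List convergents until the denominator exceeds the bound:
a_0 = 2: 2/1  (≤ bound)
a_1 = 8: 17/8  (≤ bound)
a_2 = 1: 19/9  (≤ bound)
a_3 = 1: 36/17  (≤ bound)
a_4 = 2: 91/43  (≤ bound)
a_5 = 15: 1401/662  (> 424, stop)

91/43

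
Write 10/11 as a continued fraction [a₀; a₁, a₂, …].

⌊10/11⌋ = 0, remainder 10
⌊11/10⌋ = 1, remainder 1
⌊10/1⌋ = 10, remainder 0

[0; 1, 10]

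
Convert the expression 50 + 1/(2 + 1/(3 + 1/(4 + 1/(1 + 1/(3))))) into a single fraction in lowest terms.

7111/141

a_0 = 50: 50/1
a_1 = 2: 101/2
a_2 = 3: 353/7
a_3 = 4: 1513/30
a_4 = 1: 1866/37
a_5 = 3: 7111/141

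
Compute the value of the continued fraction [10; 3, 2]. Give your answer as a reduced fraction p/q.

Start with 2.
3 + 1/(2/1) = 3 + 1/2 = 7/2
10 + 1/(7/2) = 10 + 2/7 = 72/7

72/7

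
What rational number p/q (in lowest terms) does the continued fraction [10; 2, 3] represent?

Start with 3.
2 + 1/(3/1) = 2 + 1/3 = 7/3
10 + 1/(7/3) = 10 + 3/7 = 73/7

73/7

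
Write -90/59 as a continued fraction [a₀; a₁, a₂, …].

[-2; 2, 9, 3]

-90 ÷ 59 → quotient -2, remainder 28
59 ÷ 28 → quotient 2, remainder 3
28 ÷ 3 → quotient 9, remainder 1
3 ÷ 1 → quotient 3, remainder 0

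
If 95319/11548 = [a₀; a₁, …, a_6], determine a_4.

⌊95319/11548⌋ = 8, remainder 2935
⌊11548/2935⌋ = 3, remainder 2743
⌊2935/2743⌋ = 1, remainder 192
⌊2743/192⌋ = 14, remainder 55
⌊192/55⌋ = 3, remainder 27

3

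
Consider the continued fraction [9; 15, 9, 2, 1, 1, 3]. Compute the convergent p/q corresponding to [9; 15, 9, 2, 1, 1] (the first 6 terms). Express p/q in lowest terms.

6437/710

Compute successive convergents:
a_0 = 9: 9/1
a_1 = 15: 136/15
a_2 = 9: 1233/136
a_3 = 2: 2602/287
a_4 = 1: 3835/423
a_5 = 1: 6437/710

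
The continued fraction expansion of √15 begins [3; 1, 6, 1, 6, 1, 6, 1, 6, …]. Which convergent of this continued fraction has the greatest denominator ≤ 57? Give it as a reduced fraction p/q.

213/55

List convergents until the denominator exceeds the bound:
a_0 = 3: 3/1  (≤ bound)
a_1 = 1: 4/1  (≤ bound)
a_2 = 6: 27/7  (≤ bound)
a_3 = 1: 31/8  (≤ bound)
a_4 = 6: 213/55  (≤ bound)
a_5 = 1: 244/63  (> 57, stop)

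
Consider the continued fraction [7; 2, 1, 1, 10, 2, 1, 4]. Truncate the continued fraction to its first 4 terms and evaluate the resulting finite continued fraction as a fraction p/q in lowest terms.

37/5

Start with 1.
1 + 1/(1/1) = 1 + 1/1 = 2/1
2 + 1/(2/1) = 2 + 1/2 = 5/2
7 + 1/(5/2) = 7 + 2/5 = 37/5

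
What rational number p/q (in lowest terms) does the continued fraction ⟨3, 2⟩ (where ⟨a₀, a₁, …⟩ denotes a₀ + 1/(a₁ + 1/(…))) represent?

Build up convergents one term at a time:
a_0 = 3: 3/1
a_1 = 2: 7/2

7/2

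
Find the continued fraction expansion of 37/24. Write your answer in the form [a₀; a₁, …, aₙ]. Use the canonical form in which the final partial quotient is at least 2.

[1; 1, 1, 5, 2]

Repeatedly divide and take the remainder:
37 ÷ 24 → quotient 1, remainder 13
24 ÷ 13 → quotient 1, remainder 11
13 ÷ 11 → quotient 1, remainder 2
11 ÷ 2 → quotient 5, remainder 1
2 ÷ 1 → quotient 2, remainder 0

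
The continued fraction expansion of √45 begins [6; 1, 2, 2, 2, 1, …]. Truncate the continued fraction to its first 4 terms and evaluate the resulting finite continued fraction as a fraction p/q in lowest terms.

Work from the innermost term outward:
Start with 2.
2 + 1/(2/1) = 2 + 1/2 = 5/2
1 + 1/(5/2) = 1 + 2/5 = 7/5
6 + 1/(7/5) = 6 + 5/7 = 47/7

47/7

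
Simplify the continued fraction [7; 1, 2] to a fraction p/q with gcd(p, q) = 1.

a_0 = 7: 7/1
a_1 = 1: 8/1
a_2 = 2: 23/3

23/3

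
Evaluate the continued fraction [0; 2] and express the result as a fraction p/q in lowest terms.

Start with 2.
0 + 1/(2/1) = 0 + 1/2 = 1/2

1/2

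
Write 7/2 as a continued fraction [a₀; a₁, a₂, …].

7 = 3·2 + 1, so a_0 = 3
2 = 2·1 + 0, so a_1 = 2

[3; 2]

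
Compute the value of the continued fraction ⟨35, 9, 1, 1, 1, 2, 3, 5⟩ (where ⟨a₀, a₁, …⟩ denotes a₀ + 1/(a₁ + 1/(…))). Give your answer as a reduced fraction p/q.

48338/1377

Compute successive convergents:
a_0 = 35: 35/1
a_1 = 9: 316/9
a_2 = 1: 351/10
a_3 = 1: 667/19
a_4 = 1: 1018/29
a_5 = 2: 2703/77
a_6 = 3: 9127/260
a_7 = 5: 48338/1377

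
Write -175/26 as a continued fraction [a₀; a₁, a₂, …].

[-7; 3, 1, 2, 2]

⌊-175/26⌋ = -7, remainder 7
⌊26/7⌋ = 3, remainder 5
⌊7/5⌋ = 1, remainder 2
⌊5/2⌋ = 2, remainder 1
⌊2/1⌋ = 2, remainder 0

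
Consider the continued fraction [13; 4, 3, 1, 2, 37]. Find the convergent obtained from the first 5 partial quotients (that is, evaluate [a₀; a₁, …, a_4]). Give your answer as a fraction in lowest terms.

622/47

a_0 = 13: 13/1
a_1 = 4: 53/4
a_2 = 3: 172/13
a_3 = 1: 225/17
a_4 = 2: 622/47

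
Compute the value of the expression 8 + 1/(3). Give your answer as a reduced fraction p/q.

25/3

Compute successive convergents:
a_0 = 8: 8/1
a_1 = 3: 25/3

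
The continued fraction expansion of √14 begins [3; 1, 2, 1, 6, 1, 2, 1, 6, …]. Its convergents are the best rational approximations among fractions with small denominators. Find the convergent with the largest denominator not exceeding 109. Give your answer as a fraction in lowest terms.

a_0 = 3: 3/1  (≤ bound)
a_1 = 1: 4/1  (≤ bound)
a_2 = 2: 11/3  (≤ bound)
a_3 = 1: 15/4  (≤ bound)
a_4 = 6: 101/27  (≤ bound)
a_5 = 1: 116/31  (≤ bound)
a_6 = 2: 333/89  (≤ bound)
a_7 = 1: 449/120  (> 109, stop)

333/89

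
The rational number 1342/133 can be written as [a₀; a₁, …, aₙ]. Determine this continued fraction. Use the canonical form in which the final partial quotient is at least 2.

Run the Euclidean algorithm, recording each quotient:
⌊1342/133⌋ = 10, remainder 12
⌊133/12⌋ = 11, remainder 1
⌊12/1⌋ = 12, remainder 0

[10; 11, 12]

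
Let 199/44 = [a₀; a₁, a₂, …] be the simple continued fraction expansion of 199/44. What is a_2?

199 = 4·44 + 23, so a_0 = 4
44 = 1·23 + 21, so a_1 = 1
23 = 1·21 + 2, so a_2 = 1

1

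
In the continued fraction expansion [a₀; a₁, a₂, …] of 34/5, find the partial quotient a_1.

34 = 6·5 + 4, so a_0 = 6
5 = 1·4 + 1, so a_1 = 1

1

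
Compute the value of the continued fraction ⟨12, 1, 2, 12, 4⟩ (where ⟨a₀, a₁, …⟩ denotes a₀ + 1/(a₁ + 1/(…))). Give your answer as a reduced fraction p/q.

Start with 4.
12 + 1/(4/1) = 12 + 1/4 = 49/4
2 + 1/(49/4) = 2 + 4/49 = 102/49
1 + 1/(102/49) = 1 + 49/102 = 151/102
12 + 1/(151/102) = 12 + 102/151 = 1914/151

1914/151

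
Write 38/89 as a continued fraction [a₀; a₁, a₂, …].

Run the Euclidean algorithm, recording each quotient:
⌊38/89⌋ = 0, remainder 38
⌊89/38⌋ = 2, remainder 13
⌊38/13⌋ = 2, remainder 12
⌊13/12⌋ = 1, remainder 1
⌊12/1⌋ = 12, remainder 0

[0; 2, 2, 1, 12]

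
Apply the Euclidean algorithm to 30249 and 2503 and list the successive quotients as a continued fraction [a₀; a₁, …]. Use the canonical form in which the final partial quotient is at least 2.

⌊30249/2503⌋ = 12, remainder 213
⌊2503/213⌋ = 11, remainder 160
⌊213/160⌋ = 1, remainder 53
⌊160/53⌋ = 3, remainder 1
⌊53/1⌋ = 53, remainder 0

[12; 11, 1, 3, 53]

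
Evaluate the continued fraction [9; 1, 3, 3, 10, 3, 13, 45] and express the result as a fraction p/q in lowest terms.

Start with 45.
13 + 1/(45/1) = 13 + 1/45 = 586/45
3 + 1/(586/45) = 3 + 45/586 = 1803/586
10 + 1/(1803/586) = 10 + 586/1803 = 18616/1803
3 + 1/(18616/1803) = 3 + 1803/18616 = 57651/18616
3 + 1/(57651/18616) = 3 + 18616/57651 = 191569/57651
1 + 1/(191569/57651) = 1 + 57651/191569 = 249220/191569
9 + 1/(249220/191569) = 9 + 191569/249220 = 2434549/249220

2434549/249220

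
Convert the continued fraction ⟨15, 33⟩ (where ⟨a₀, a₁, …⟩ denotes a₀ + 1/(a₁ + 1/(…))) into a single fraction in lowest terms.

a_0 = 15: 15/1
a_1 = 33: 496/33

496/33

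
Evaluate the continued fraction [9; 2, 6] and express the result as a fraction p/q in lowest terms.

Work from the innermost term outward:
Start with 6.
2 + 1/(6/1) = 2 + 1/6 = 13/6
9 + 1/(13/6) = 9 + 6/13 = 123/13

123/13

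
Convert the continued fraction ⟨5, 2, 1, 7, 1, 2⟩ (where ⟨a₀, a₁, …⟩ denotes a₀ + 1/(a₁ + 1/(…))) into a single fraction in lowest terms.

401/75

a_0 = 5: 5/1
a_1 = 2: 11/2
a_2 = 1: 16/3
a_3 = 7: 123/23
a_4 = 1: 139/26
a_5 = 2: 401/75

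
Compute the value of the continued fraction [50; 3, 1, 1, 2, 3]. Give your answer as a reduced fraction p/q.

3067/61

a_0 = 50: 50/1
a_1 = 3: 151/3
a_2 = 1: 201/4
a_3 = 1: 352/7
a_4 = 2: 905/18
a_5 = 3: 3067/61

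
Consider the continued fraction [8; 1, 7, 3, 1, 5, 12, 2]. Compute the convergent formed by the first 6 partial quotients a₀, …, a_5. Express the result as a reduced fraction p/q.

Start with 5.
1 + 1/(5/1) = 1 + 1/5 = 6/5
3 + 1/(6/5) = 3 + 5/6 = 23/6
7 + 1/(23/6) = 7 + 6/23 = 167/23
1 + 1/(167/23) = 1 + 23/167 = 190/167
8 + 1/(190/167) = 8 + 167/190 = 1687/190

1687/190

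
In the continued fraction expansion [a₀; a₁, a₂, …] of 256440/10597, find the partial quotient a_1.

⌊256440/10597⌋ = 24, remainder 2112
⌊10597/2112⌋ = 5, remainder 37

5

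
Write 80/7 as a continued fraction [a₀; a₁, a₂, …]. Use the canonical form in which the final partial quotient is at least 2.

⌊80/7⌋ = 11, remainder 3
⌊7/3⌋ = 2, remainder 1
⌊3/1⌋ = 3, remainder 0

[11; 2, 3]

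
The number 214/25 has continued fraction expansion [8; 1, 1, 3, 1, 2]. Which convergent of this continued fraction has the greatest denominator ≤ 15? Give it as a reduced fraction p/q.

a_0 = 8: 8/1  (≤ bound)
a_1 = 1: 9/1  (≤ bound)
a_2 = 1: 17/2  (≤ bound)
a_3 = 3: 60/7  (≤ bound)
a_4 = 1: 77/9  (≤ bound)
a_5 = 2: 214/25  (> 15, stop)

77/9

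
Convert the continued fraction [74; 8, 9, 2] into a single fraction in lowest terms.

Start with 2.
9 + 1/(2/1) = 9 + 1/2 = 19/2
8 + 1/(19/2) = 8 + 2/19 = 154/19
74 + 1/(154/19) = 74 + 19/154 = 11415/154

11415/154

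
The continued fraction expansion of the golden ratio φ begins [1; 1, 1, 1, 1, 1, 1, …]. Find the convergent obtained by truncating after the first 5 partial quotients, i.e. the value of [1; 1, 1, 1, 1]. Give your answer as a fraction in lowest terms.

8/5

Work from the innermost term outward:
Start with 1.
1 + 1/(1/1) = 1 + 1/1 = 2/1
1 + 1/(2/1) = 1 + 1/2 = 3/2
1 + 1/(3/2) = 1 + 2/3 = 5/3
1 + 1/(5/3) = 1 + 3/5 = 8/5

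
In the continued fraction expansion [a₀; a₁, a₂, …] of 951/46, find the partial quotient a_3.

15

⌊951/46⌋ = 20, remainder 31
⌊46/31⌋ = 1, remainder 15
⌊31/15⌋ = 2, remainder 1
⌊15/1⌋ = 15, remainder 0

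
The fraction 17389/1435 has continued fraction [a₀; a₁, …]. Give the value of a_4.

1

Run the Euclidean algorithm, recording each quotient:
17389 ÷ 1435 → quotient 12, remainder 169
1435 ÷ 169 → quotient 8, remainder 83
169 ÷ 83 → quotient 2, remainder 3
83 ÷ 3 → quotient 27, remainder 2
3 ÷ 2 → quotient 1, remainder 1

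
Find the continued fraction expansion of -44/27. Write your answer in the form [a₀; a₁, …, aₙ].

[-2; 2, 1, 2, 3]

-44 ÷ 27 → quotient -2, remainder 10
27 ÷ 10 → quotient 2, remainder 7
10 ÷ 7 → quotient 1, remainder 3
7 ÷ 3 → quotient 2, remainder 1
3 ÷ 1 → quotient 3, remainder 0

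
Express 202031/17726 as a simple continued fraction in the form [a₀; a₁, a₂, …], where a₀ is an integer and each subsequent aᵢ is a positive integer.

[11; 2, 1, 1, 15, 56, 1, 3]

202031 ÷ 17726 → quotient 11, remainder 7045
17726 ÷ 7045 → quotient 2, remainder 3636
7045 ÷ 3636 → quotient 1, remainder 3409
3636 ÷ 3409 → quotient 1, remainder 227
3409 ÷ 227 → quotient 15, remainder 4
227 ÷ 4 → quotient 56, remainder 3
4 ÷ 3 → quotient 1, remainder 1
3 ÷ 1 → quotient 3, remainder 0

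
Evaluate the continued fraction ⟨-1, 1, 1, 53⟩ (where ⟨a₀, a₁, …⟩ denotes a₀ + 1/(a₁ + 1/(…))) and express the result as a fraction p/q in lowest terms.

-53/107

a_0 = -1: -1/1
a_1 = 1: 0/1
a_2 = 1: -1/2
a_3 = 53: -53/107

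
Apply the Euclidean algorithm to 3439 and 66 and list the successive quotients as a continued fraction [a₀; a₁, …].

[52; 9, 2, 3]

3439 ÷ 66 → quotient 52, remainder 7
66 ÷ 7 → quotient 9, remainder 3
7 ÷ 3 → quotient 2, remainder 1
3 ÷ 1 → quotient 3, remainder 0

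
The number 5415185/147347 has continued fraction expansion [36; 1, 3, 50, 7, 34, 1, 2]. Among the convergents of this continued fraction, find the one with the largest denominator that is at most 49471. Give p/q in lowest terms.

1770491/48175

a_0 = 36: 36/1  (≤ bound)
a_1 = 1: 37/1  (≤ bound)
a_2 = 3: 147/4  (≤ bound)
a_3 = 50: 7387/201  (≤ bound)
a_4 = 7: 51856/1411  (≤ bound)
a_5 = 34: 1770491/48175  (≤ bound)
a_6 = 1: 1822347/49586  (> 49471, stop)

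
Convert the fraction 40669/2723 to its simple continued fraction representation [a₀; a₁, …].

40669 = 14·2723 + 2547, so a_0 = 14
2723 = 1·2547 + 176, so a_1 = 1
2547 = 14·176 + 83, so a_2 = 14
176 = 2·83 + 10, so a_3 = 2
83 = 8·10 + 3, so a_4 = 8
10 = 3·3 + 1, so a_5 = 3
3 = 3·1 + 0, so a_6 = 3

[14; 1, 14, 2, 8, 3, 3]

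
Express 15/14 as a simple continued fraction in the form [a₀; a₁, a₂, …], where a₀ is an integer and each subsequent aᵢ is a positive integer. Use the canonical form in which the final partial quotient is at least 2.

[1; 14]

15 = 1·14 + 1, so a_0 = 1
14 = 14·1 + 0, so a_1 = 14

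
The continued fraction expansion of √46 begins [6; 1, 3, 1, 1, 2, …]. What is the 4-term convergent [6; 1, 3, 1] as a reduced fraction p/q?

Use the convergent recurrence hₖ = aₖ·hₖ₋₁ + hₖ₋₂ (and likewise for the denominators kₖ):
a_0 = 6: 6/1
a_1 = 1: 7/1
a_2 = 3: 27/4
a_3 = 1: 34/5

34/5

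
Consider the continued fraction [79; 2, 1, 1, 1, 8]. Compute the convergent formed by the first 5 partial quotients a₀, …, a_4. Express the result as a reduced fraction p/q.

Start with 1.
1 + 1/(1/1) = 1 + 1/1 = 2/1
1 + 1/(2/1) = 1 + 1/2 = 3/2
2 + 1/(3/2) = 2 + 2/3 = 8/3
79 + 1/(8/3) = 79 + 3/8 = 635/8

635/8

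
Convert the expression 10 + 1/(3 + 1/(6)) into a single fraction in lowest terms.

196/19

Start with 6.
3 + 1/(6/1) = 3 + 1/6 = 19/6
10 + 1/(19/6) = 10 + 6/19 = 196/19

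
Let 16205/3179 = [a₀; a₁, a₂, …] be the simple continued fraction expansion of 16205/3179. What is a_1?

10

⌊16205/3179⌋ = 5, remainder 310
⌊3179/310⌋ = 10, remainder 79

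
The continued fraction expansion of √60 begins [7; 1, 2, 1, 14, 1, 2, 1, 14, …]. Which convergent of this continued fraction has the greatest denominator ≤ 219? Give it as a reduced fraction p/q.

List convergents until the denominator exceeds the bound:
a_0 = 7: 7/1  (≤ bound)
a_1 = 1: 8/1  (≤ bound)
a_2 = 2: 23/3  (≤ bound)
a_3 = 1: 31/4  (≤ bound)
a_4 = 14: 457/59  (≤ bound)
a_5 = 1: 488/63  (≤ bound)
a_6 = 2: 1433/185  (≤ bound)
a_7 = 1: 1921/248  (> 219, stop)

1433/185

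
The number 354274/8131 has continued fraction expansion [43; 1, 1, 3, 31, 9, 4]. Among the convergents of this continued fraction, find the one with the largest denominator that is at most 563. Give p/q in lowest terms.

9542/219

List convergents until the denominator exceeds the bound:
a_0 = 43: 43/1  (≤ bound)
a_1 = 1: 44/1  (≤ bound)
a_2 = 1: 87/2  (≤ bound)
a_3 = 3: 305/7  (≤ bound)
a_4 = 31: 9542/219  (≤ bound)
a_5 = 9: 86183/1978  (> 563, stop)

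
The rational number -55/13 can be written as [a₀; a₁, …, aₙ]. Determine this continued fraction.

[-5; 1, 3, 3]

Repeatedly divide and take the remainder:
-55 ÷ 13 → quotient -5, remainder 10
13 ÷ 10 → quotient 1, remainder 3
10 ÷ 3 → quotient 3, remainder 1
3 ÷ 1 → quotient 3, remainder 0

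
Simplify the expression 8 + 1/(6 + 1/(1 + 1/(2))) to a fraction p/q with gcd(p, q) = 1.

163/20

a_0 = 8: 8/1
a_1 = 6: 49/6
a_2 = 1: 57/7
a_3 = 2: 163/20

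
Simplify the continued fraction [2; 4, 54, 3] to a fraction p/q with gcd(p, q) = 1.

Start with 3.
54 + 1/(3/1) = 54 + 1/3 = 163/3
4 + 1/(163/3) = 4 + 3/163 = 655/163
2 + 1/(655/163) = 2 + 163/655 = 1473/655

1473/655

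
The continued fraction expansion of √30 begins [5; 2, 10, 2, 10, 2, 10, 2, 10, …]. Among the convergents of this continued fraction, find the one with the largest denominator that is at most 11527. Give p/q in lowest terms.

List convergents until the denominator exceeds the bound:
a_0 = 5: 5/1  (≤ bound)
a_1 = 2: 11/2  (≤ bound)
a_2 = 10: 115/21  (≤ bound)
a_3 = 2: 241/44  (≤ bound)
a_4 = 10: 2525/461  (≤ bound)
a_5 = 2: 5291/966  (≤ bound)
a_6 = 10: 55435/10121  (≤ bound)
a_7 = 2: 116161/21208  (> 11527, stop)

55435/10121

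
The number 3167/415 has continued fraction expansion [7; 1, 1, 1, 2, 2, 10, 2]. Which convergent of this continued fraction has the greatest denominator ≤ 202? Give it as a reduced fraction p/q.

1511/198

a_0 = 7: 7/1  (≤ bound)
a_1 = 1: 8/1  (≤ bound)
a_2 = 1: 15/2  (≤ bound)
a_3 = 1: 23/3  (≤ bound)
a_4 = 2: 61/8  (≤ bound)
a_5 = 2: 145/19  (≤ bound)
a_6 = 10: 1511/198  (≤ bound)
a_7 = 2: 3167/415  (> 202, stop)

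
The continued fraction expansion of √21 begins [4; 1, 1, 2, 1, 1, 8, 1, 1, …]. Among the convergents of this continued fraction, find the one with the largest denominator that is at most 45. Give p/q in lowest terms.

55/12

a_0 = 4: 4/1  (≤ bound)
a_1 = 1: 5/1  (≤ bound)
a_2 = 1: 9/2  (≤ bound)
a_3 = 2: 23/5  (≤ bound)
a_4 = 1: 32/7  (≤ bound)
a_5 = 1: 55/12  (≤ bound)
a_6 = 8: 472/103  (> 45, stop)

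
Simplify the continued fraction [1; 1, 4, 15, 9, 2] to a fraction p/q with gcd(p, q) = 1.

Start with 2.
9 + 1/(2/1) = 9 + 1/2 = 19/2
15 + 1/(19/2) = 15 + 2/19 = 287/19
4 + 1/(287/19) = 4 + 19/287 = 1167/287
1 + 1/(1167/287) = 1 + 287/1167 = 1454/1167
1 + 1/(1454/1167) = 1 + 1167/1454 = 2621/1454

2621/1454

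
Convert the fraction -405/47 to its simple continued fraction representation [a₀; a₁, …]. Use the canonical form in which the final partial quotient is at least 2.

-405 = -9·47 + 18, so a_0 = -9
47 = 2·18 + 11, so a_1 = 2
18 = 1·11 + 7, so a_2 = 1
11 = 1·7 + 4, so a_3 = 1
7 = 1·4 + 3, so a_4 = 1
4 = 1·3 + 1, so a_5 = 1
3 = 3·1 + 0, so a_6 = 3

[-9; 2, 1, 1, 1, 1, 3]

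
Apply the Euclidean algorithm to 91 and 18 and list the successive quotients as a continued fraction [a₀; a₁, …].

Repeatedly divide and take the remainder:
91 ÷ 18 → quotient 5, remainder 1
18 ÷ 1 → quotient 18, remainder 0

[5; 18]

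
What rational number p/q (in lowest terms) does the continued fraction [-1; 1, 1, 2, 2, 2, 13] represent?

-161/389

a_0 = -1: -1/1
a_1 = 1: 0/1
a_2 = 1: -1/2
a_3 = 2: -2/5
a_4 = 2: -5/12
a_5 = 2: -12/29
a_6 = 13: -161/389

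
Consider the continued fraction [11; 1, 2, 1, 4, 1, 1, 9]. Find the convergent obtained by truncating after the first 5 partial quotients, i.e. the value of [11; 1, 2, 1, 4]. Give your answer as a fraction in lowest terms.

223/19

a_0 = 11: 11/1
a_1 = 1: 12/1
a_2 = 2: 35/3
a_3 = 1: 47/4
a_4 = 4: 223/19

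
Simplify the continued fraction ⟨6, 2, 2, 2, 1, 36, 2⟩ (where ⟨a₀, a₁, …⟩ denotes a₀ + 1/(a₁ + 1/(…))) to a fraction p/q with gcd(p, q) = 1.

8111/1265

Build up convergents one term at a time:
a_0 = 6: 6/1
a_1 = 2: 13/2
a_2 = 2: 32/5
a_3 = 2: 77/12
a_4 = 1: 109/17
a_5 = 36: 4001/624
a_6 = 2: 8111/1265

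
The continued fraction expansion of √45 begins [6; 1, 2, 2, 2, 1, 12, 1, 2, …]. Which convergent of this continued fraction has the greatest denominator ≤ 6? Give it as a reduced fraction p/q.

20/3

a_0 = 6: 6/1  (≤ bound)
a_1 = 1: 7/1  (≤ bound)
a_2 = 2: 20/3  (≤ bound)
a_3 = 2: 47/7  (> 6, stop)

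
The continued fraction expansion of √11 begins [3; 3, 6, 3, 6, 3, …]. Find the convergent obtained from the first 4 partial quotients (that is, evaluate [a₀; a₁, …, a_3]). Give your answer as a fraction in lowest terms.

Build up convergents one term at a time:
a_0 = 3: 3/1
a_1 = 3: 10/3
a_2 = 6: 63/19
a_3 = 3: 199/60

199/60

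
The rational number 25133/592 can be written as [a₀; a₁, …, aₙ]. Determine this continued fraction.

25133 ÷ 592 → quotient 42, remainder 269
592 ÷ 269 → quotient 2, remainder 54
269 ÷ 54 → quotient 4, remainder 53
54 ÷ 53 → quotient 1, remainder 1
53 ÷ 1 → quotient 53, remainder 0

[42; 2, 4, 1, 53]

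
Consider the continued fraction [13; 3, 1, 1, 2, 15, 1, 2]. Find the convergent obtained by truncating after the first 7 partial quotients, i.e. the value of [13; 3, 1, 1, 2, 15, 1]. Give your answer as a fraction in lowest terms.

Start with 1.
15 + 1/(1/1) = 15 + 1/1 = 16/1
2 + 1/(16/1) = 2 + 1/16 = 33/16
1 + 1/(33/16) = 1 + 16/33 = 49/33
1 + 1/(49/33) = 1 + 33/49 = 82/49
3 + 1/(82/49) = 3 + 49/82 = 295/82
13 + 1/(295/82) = 13 + 82/295 = 3917/295

3917/295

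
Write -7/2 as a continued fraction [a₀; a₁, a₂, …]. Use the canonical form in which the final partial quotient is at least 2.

[-4; 2]

Run the Euclidean algorithm, recording each quotient:
⌊-7/2⌋ = -4, remainder 1
⌊2/1⌋ = 2, remainder 0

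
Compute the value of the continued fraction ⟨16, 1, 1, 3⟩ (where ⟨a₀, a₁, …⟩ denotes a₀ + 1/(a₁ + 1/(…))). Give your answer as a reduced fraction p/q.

Start with 3.
1 + 1/(3/1) = 1 + 1/3 = 4/3
1 + 1/(4/3) = 1 + 3/4 = 7/4
16 + 1/(7/4) = 16 + 4/7 = 116/7

116/7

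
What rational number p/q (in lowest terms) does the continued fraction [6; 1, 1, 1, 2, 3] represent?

179/27

Start with 3.
2 + 1/(3/1) = 2 + 1/3 = 7/3
1 + 1/(7/3) = 1 + 3/7 = 10/7
1 + 1/(10/7) = 1 + 7/10 = 17/10
1 + 1/(17/10) = 1 + 10/17 = 27/17
6 + 1/(27/17) = 6 + 17/27 = 179/27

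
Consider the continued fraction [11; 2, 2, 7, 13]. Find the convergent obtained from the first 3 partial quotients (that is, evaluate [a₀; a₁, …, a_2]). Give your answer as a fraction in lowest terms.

Compute successive convergents:
a_0 = 11: 11/1
a_1 = 2: 23/2
a_2 = 2: 57/5

57/5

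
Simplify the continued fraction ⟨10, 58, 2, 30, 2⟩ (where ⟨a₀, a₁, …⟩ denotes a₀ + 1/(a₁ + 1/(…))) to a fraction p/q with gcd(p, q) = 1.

72654/7253

Start with 2.
30 + 1/(2/1) = 30 + 1/2 = 61/2
2 + 1/(61/2) = 2 + 2/61 = 124/61
58 + 1/(124/61) = 58 + 61/124 = 7253/124
10 + 1/(7253/124) = 10 + 124/7253 = 72654/7253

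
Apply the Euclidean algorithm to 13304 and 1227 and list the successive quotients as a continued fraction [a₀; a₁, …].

[10; 1, 5, 2, 1, 3, 1, 13]

13304 ÷ 1227 → quotient 10, remainder 1034
1227 ÷ 1034 → quotient 1, remainder 193
1034 ÷ 193 → quotient 5, remainder 69
193 ÷ 69 → quotient 2, remainder 55
69 ÷ 55 → quotient 1, remainder 14
55 ÷ 14 → quotient 3, remainder 13
14 ÷ 13 → quotient 1, remainder 1
13 ÷ 1 → quotient 13, remainder 0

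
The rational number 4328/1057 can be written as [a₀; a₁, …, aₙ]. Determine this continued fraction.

[4; 10, 1, 1, 3, 14]

Repeatedly divide and take the remainder:
4328 ÷ 1057 → quotient 4, remainder 100
1057 ÷ 100 → quotient 10, remainder 57
100 ÷ 57 → quotient 1, remainder 43
57 ÷ 43 → quotient 1, remainder 14
43 ÷ 14 → quotient 3, remainder 1
14 ÷ 1 → quotient 14, remainder 0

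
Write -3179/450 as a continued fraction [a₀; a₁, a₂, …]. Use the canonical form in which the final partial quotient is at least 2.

-3179 ÷ 450 → quotient -8, remainder 421
450 ÷ 421 → quotient 1, remainder 29
421 ÷ 29 → quotient 14, remainder 15
29 ÷ 15 → quotient 1, remainder 14
15 ÷ 14 → quotient 1, remainder 1
14 ÷ 1 → quotient 14, remainder 0

[-8; 1, 14, 1, 1, 14]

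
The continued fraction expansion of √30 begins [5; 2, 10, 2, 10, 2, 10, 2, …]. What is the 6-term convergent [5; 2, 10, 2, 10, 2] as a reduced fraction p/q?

5291/966

Start with 2.
10 + 1/(2/1) = 10 + 1/2 = 21/2
2 + 1/(21/2) = 2 + 2/21 = 44/21
10 + 1/(44/21) = 10 + 21/44 = 461/44
2 + 1/(461/44) = 2 + 44/461 = 966/461
5 + 1/(966/461) = 5 + 461/966 = 5291/966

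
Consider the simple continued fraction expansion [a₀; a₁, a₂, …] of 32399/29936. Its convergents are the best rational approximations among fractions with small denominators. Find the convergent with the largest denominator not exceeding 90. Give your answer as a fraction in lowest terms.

79/73

a_0 = 1: 1/1  (≤ bound)
a_1 = 12: 13/12  (≤ bound)
a_2 = 6: 79/73  (≤ bound)
a_3 = 2: 171/158  (> 90, stop)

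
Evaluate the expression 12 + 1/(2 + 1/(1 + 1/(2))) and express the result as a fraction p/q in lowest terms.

Build up convergents one term at a time:
a_0 = 12: 12/1
a_1 = 2: 25/2
a_2 = 1: 37/3
a_3 = 2: 99/8

99/8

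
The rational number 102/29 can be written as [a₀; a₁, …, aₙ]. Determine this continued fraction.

⌊102/29⌋ = 3, remainder 15
⌊29/15⌋ = 1, remainder 14
⌊15/14⌋ = 1, remainder 1
⌊14/1⌋ = 14, remainder 0

[3; 1, 1, 14]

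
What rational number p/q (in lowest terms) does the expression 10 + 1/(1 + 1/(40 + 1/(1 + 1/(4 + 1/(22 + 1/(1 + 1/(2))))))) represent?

157375/14338

Use the convergent recurrence hₖ = aₖ·hₖ₋₁ + hₖ₋₂ (and likewise for the denominators kₖ):
a_0 = 10: 10/1
a_1 = 1: 11/1
a_2 = 40: 450/41
a_3 = 1: 461/42
a_4 = 4: 2294/209
a_5 = 22: 50929/4640
a_6 = 1: 53223/4849
a_7 = 2: 157375/14338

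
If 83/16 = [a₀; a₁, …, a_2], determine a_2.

3

83 = 5·16 + 3, so a_0 = 5
16 = 5·3 + 1, so a_1 = 5
3 = 3·1 + 0, so a_2 = 3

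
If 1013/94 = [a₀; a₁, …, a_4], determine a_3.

⌊1013/94⌋ = 10, remainder 73
⌊94/73⌋ = 1, remainder 21
⌊73/21⌋ = 3, remainder 10
⌊21/10⌋ = 2, remainder 1

2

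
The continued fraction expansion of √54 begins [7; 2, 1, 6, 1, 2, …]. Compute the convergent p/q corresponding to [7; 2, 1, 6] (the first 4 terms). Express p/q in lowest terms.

147/20

a_0 = 7: 7/1
a_1 = 2: 15/2
a_2 = 1: 22/3
a_3 = 6: 147/20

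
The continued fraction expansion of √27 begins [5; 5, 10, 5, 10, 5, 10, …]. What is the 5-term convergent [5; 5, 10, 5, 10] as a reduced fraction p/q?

13775/2651

a_0 = 5: 5/1
a_1 = 5: 26/5
a_2 = 10: 265/51
a_3 = 5: 1351/260
a_4 = 10: 13775/2651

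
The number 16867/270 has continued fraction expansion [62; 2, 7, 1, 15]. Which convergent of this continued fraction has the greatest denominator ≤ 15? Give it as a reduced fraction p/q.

List convergents until the denominator exceeds the bound:
a_0 = 62: 62/1  (≤ bound)
a_1 = 2: 125/2  (≤ bound)
a_2 = 7: 937/15  (≤ bound)
a_3 = 1: 1062/17  (> 15, stop)

937/15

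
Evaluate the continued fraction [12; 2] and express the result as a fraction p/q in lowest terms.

25/2

Start with 2.
12 + 1/(2/1) = 12 + 1/2 = 25/2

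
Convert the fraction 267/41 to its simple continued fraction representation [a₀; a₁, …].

267 ÷ 41 → quotient 6, remainder 21
41 ÷ 21 → quotient 1, remainder 20
21 ÷ 20 → quotient 1, remainder 1
20 ÷ 1 → quotient 20, remainder 0

[6; 1, 1, 20]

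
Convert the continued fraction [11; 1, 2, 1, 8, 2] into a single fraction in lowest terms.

869/74

a_0 = 11: 11/1
a_1 = 1: 12/1
a_2 = 2: 35/3
a_3 = 1: 47/4
a_4 = 8: 411/35
a_5 = 2: 869/74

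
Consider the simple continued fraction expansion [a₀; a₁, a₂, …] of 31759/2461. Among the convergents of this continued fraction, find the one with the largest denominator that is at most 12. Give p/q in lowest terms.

142/11

List convergents until the denominator exceeds the bound:
a_0 = 12: 12/1  (≤ bound)
a_1 = 1: 13/1  (≤ bound)
a_2 = 9: 129/10  (≤ bound)
a_3 = 1: 142/11  (≤ bound)
a_4 = 1: 271/21  (> 12, stop)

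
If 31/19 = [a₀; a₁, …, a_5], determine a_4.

2

31 ÷ 19 → quotient 1, remainder 12
19 ÷ 12 → quotient 1, remainder 7
12 ÷ 7 → quotient 1, remainder 5
7 ÷ 5 → quotient 1, remainder 2
5 ÷ 2 → quotient 2, remainder 1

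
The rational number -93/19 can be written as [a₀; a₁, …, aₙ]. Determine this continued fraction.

[-5; 9, 2]

Apply division with remainder until the remainder is 0:
-93 ÷ 19 → quotient -5, remainder 2
19 ÷ 2 → quotient 9, remainder 1
2 ÷ 1 → quotient 2, remainder 0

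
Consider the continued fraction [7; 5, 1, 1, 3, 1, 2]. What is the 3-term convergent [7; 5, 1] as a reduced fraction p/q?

43/6

a_0 = 7: 7/1
a_1 = 5: 36/5
a_2 = 1: 43/6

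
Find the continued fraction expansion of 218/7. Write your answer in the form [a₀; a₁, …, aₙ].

[31; 7]

218 ÷ 7 → quotient 31, remainder 1
7 ÷ 1 → quotient 7, remainder 0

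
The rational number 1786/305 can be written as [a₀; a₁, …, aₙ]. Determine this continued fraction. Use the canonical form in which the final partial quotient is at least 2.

[5; 1, 5, 1, 13, 1, 2]

⌊1786/305⌋ = 5, remainder 261
⌊305/261⌋ = 1, remainder 44
⌊261/44⌋ = 5, remainder 41
⌊44/41⌋ = 1, remainder 3
⌊41/3⌋ = 13, remainder 2
⌊3/2⌋ = 1, remainder 1
⌊2/1⌋ = 2, remainder 0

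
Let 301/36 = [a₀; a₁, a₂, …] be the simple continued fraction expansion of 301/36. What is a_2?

301 = 8·36 + 13, so a_0 = 8
36 = 2·13 + 10, so a_1 = 2
13 = 1·10 + 3, so a_2 = 1

1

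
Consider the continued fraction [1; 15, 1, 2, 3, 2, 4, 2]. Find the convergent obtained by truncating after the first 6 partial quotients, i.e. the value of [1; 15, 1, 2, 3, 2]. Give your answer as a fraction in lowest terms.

Start with 2.
3 + 1/(2/1) = 3 + 1/2 = 7/2
2 + 1/(7/2) = 2 + 2/7 = 16/7
1 + 1/(16/7) = 1 + 7/16 = 23/16
15 + 1/(23/16) = 15 + 16/23 = 361/23
1 + 1/(361/23) = 1 + 23/361 = 384/361

384/361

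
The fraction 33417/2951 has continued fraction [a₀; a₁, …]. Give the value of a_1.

Repeatedly divide and take the remainder:
33417 ÷ 2951 → quotient 11, remainder 956
2951 ÷ 956 → quotient 3, remainder 83

3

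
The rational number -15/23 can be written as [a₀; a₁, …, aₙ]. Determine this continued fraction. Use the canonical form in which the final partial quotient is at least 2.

[-1; 2, 1, 7]

Run the Euclidean algorithm, recording each quotient:
-15 ÷ 23 → quotient -1, remainder 8
23 ÷ 8 → quotient 2, remainder 7
8 ÷ 7 → quotient 1, remainder 1
7 ÷ 1 → quotient 7, remainder 0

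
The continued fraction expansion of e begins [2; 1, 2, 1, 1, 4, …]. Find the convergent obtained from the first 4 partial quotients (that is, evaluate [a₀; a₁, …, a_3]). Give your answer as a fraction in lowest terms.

11/4

a_0 = 2: 2/1
a_1 = 1: 3/1
a_2 = 2: 8/3
a_3 = 1: 11/4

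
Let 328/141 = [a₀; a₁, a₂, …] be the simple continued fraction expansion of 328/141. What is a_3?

Run the Euclidean algorithm, recording each quotient:
328 = 2·141 + 46, so a_0 = 2
141 = 3·46 + 3, so a_1 = 3
46 = 15·3 + 1, so a_2 = 15
3 = 3·1 + 0, so a_3 = 3

3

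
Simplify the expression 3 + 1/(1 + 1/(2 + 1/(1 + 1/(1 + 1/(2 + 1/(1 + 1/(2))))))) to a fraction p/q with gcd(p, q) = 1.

Start with 2.
1 + 1/(2/1) = 1 + 1/2 = 3/2
2 + 1/(3/2) = 2 + 2/3 = 8/3
1 + 1/(8/3) = 1 + 3/8 = 11/8
1 + 1/(11/8) = 1 + 8/11 = 19/11
2 + 1/(19/11) = 2 + 11/19 = 49/19
1 + 1/(49/19) = 1 + 19/49 = 68/49
3 + 1/(68/49) = 3 + 49/68 = 253/68

253/68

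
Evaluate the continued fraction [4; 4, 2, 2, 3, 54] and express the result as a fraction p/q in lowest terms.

a_0 = 4: 4/1
a_1 = 4: 17/4
a_2 = 2: 38/9
a_3 = 2: 93/22
a_4 = 3: 317/75
a_5 = 54: 17211/4072

17211/4072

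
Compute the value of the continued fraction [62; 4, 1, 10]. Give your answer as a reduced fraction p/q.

Starting at the tail and folding back:
Start with 10.
1 + 1/(10/1) = 1 + 1/10 = 11/10
4 + 1/(11/10) = 4 + 10/11 = 54/11
62 + 1/(54/11) = 62 + 11/54 = 3359/54

3359/54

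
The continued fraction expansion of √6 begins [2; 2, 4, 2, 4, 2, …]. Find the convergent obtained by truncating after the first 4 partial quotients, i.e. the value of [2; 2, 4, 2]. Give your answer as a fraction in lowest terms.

49/20

Starting at the tail and folding back:
Start with 2.
4 + 1/(2/1) = 4 + 1/2 = 9/2
2 + 1/(9/2) = 2 + 2/9 = 20/9
2 + 1/(20/9) = 2 + 9/20 = 49/20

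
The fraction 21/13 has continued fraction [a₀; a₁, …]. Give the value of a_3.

⌊21/13⌋ = 1, remainder 8
⌊13/8⌋ = 1, remainder 5
⌊8/5⌋ = 1, remainder 3
⌊5/3⌋ = 1, remainder 2

1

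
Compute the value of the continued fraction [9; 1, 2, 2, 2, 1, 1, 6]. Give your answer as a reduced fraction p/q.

Work from the innermost term outward:
Start with 6.
1 + 1/(6/1) = 1 + 1/6 = 7/6
1 + 1/(7/6) = 1 + 6/7 = 13/7
2 + 1/(13/7) = 2 + 7/13 = 33/13
2 + 1/(33/13) = 2 + 13/33 = 79/33
2 + 1/(79/33) = 2 + 33/79 = 191/79
1 + 1/(191/79) = 1 + 79/191 = 270/191
9 + 1/(270/191) = 9 + 191/270 = 2621/270

2621/270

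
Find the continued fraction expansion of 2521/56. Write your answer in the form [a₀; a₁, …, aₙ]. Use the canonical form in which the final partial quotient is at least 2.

Repeatedly divide and take the remainder:
2521 ÷ 56 → quotient 45, remainder 1
56 ÷ 1 → quotient 56, remainder 0

[45; 56]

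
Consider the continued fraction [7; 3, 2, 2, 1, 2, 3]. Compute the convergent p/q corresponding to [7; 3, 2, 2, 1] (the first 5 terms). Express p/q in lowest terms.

175/24

a_0 = 7: 7/1
a_1 = 3: 22/3
a_2 = 2: 51/7
a_3 = 2: 124/17
a_4 = 1: 175/24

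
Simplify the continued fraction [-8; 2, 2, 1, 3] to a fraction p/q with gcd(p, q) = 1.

-197/26

Build up convergents one term at a time:
a_0 = -8: -8/1
a_1 = 2: -15/2
a_2 = 2: -38/5
a_3 = 1: -53/7
a_4 = 3: -197/26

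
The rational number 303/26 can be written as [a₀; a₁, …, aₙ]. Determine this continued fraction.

[11; 1, 1, 1, 8]

303 ÷ 26 → quotient 11, remainder 17
26 ÷ 17 → quotient 1, remainder 9
17 ÷ 9 → quotient 1, remainder 8
9 ÷ 8 → quotient 1, remainder 1
8 ÷ 1 → quotient 8, remainder 0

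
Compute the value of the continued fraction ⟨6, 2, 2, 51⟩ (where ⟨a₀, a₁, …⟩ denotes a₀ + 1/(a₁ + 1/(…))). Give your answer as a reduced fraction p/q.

1645/257

Start with 51.
2 + 1/(51/1) = 2 + 1/51 = 103/51
2 + 1/(103/51) = 2 + 51/103 = 257/103
6 + 1/(257/103) = 6 + 103/257 = 1645/257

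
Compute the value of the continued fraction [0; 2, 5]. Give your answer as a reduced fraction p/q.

5/11

Start with 5.
2 + 1/(5/1) = 2 + 1/5 = 11/5
0 + 1/(11/5) = 0 + 5/11 = 5/11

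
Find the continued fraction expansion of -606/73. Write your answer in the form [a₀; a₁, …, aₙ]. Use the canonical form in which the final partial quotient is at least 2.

Apply division with remainder until the remainder is 0:
-606 ÷ 73 → quotient -9, remainder 51
73 ÷ 51 → quotient 1, remainder 22
51 ÷ 22 → quotient 2, remainder 7
22 ÷ 7 → quotient 3, remainder 1
7 ÷ 1 → quotient 7, remainder 0

[-9; 1, 2, 3, 7]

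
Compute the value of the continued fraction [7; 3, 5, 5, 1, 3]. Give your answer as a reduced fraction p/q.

Use the convergent recurrence hₖ = aₖ·hₖ₋₁ + hₖ₋₂ (and likewise for the denominators kₖ):
a_0 = 7: 7/1
a_1 = 3: 22/3
a_2 = 5: 117/16
a_3 = 5: 607/83
a_4 = 1: 724/99
a_5 = 3: 2779/380

2779/380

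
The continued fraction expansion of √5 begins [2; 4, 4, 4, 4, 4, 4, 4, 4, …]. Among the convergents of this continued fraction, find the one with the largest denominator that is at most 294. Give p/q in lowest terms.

161/72

a_0 = 2: 2/1  (≤ bound)
a_1 = 4: 9/4  (≤ bound)
a_2 = 4: 38/17  (≤ bound)
a_3 = 4: 161/72  (≤ bound)
a_4 = 4: 682/305  (> 294, stop)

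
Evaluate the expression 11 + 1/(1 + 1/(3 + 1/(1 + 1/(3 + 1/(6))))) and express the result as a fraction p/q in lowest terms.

Start with 6.
3 + 1/(6/1) = 3 + 1/6 = 19/6
1 + 1/(19/6) = 1 + 6/19 = 25/19
3 + 1/(25/19) = 3 + 19/25 = 94/25
1 + 1/(94/25) = 1 + 25/94 = 119/94
11 + 1/(119/94) = 11 + 94/119 = 1403/119

1403/119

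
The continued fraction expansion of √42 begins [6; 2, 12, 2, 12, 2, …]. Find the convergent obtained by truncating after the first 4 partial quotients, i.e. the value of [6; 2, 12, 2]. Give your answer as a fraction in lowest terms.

Start with 2.
12 + 1/(2/1) = 12 + 1/2 = 25/2
2 + 1/(25/2) = 2 + 2/25 = 52/25
6 + 1/(52/25) = 6 + 25/52 = 337/52

337/52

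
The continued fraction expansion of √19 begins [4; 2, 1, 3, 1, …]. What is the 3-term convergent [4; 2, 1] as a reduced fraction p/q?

13/3

Start with 1.
2 + 1/(1/1) = 2 + 1/1 = 3/1
4 + 1/(3/1) = 4 + 1/3 = 13/3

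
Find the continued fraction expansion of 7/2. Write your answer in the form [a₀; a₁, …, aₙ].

Run the Euclidean algorithm, recording each quotient:
7 = 3·2 + 1, so a_0 = 3
2 = 2·1 + 0, so a_1 = 2

[3; 2]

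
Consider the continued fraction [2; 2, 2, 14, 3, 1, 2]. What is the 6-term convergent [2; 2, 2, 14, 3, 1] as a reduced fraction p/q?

Use the convergent recurrence hₖ = aₖ·hₖ₋₁ + hₖ₋₂ (and likewise for the denominators kₖ):
a_0 = 2: 2/1
a_1 = 2: 5/2
a_2 = 2: 12/5
a_3 = 14: 173/72
a_4 = 3: 531/221
a_5 = 1: 704/293

704/293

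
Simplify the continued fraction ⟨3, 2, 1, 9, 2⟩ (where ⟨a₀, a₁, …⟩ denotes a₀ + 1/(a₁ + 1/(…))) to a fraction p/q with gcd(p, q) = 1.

204/61

Build up convergents one term at a time:
a_0 = 3: 3/1
a_1 = 2: 7/2
a_2 = 1: 10/3
a_3 = 9: 97/29
a_4 = 2: 204/61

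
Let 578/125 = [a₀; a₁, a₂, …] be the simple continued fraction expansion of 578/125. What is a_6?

15

578 = 4·125 + 78, so a_0 = 4
125 = 1·78 + 47, so a_1 = 1
78 = 1·47 + 31, so a_2 = 1
47 = 1·31 + 16, so a_3 = 1
31 = 1·16 + 15, so a_4 = 1
16 = 1·15 + 1, so a_5 = 1
15 = 15·1 + 0, so a_6 = 15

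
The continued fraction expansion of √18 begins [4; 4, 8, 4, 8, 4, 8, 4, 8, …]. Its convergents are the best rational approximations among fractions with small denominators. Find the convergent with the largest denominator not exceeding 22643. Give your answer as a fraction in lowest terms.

19601/4620

a_0 = 4: 4/1  (≤ bound)
a_1 = 4: 17/4  (≤ bound)
a_2 = 8: 140/33  (≤ bound)
a_3 = 4: 577/136  (≤ bound)
a_4 = 8: 4756/1121  (≤ bound)
a_5 = 4: 19601/4620  (≤ bound)
a_6 = 8: 161564/38081  (> 22643, stop)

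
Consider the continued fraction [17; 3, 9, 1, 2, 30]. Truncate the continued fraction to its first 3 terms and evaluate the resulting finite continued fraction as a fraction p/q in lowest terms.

Use the convergent recurrence hₖ = aₖ·hₖ₋₁ + hₖ₋₂ (and likewise for the denominators kₖ):
a_0 = 17: 17/1
a_1 = 3: 52/3
a_2 = 9: 485/28

485/28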